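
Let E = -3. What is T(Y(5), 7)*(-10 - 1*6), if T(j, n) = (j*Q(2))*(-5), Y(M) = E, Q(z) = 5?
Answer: -1200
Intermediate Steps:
Y(M) = -3
T(j, n) = -25*j (T(j, n) = (j*5)*(-5) = (5*j)*(-5) = -25*j)
T(Y(5), 7)*(-10 - 1*6) = (-25*(-3))*(-10 - 1*6) = 75*(-10 - 6) = 75*(-16) = -1200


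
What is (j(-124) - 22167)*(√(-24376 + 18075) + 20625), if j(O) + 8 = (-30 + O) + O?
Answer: -463093125 - 22453*I*√6301 ≈ -4.6309e+8 - 1.7823e+6*I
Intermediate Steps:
j(O) = -38 + 2*O (j(O) = -8 + ((-30 + O) + O) = -8 + (-30 + 2*O) = -38 + 2*O)
(j(-124) - 22167)*(√(-24376 + 18075) + 20625) = ((-38 + 2*(-124)) - 22167)*(√(-24376 + 18075) + 20625) = ((-38 - 248) - 22167)*(√(-6301) + 20625) = (-286 - 22167)*(I*√6301 + 20625) = -22453*(20625 + I*√6301) = -463093125 - 22453*I*√6301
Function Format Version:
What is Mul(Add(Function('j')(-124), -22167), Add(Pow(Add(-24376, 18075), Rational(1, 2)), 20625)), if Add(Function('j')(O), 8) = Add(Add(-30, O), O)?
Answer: Add(-463093125, Mul(-22453, I, Pow(6301, Rational(1, 2)))) ≈ Add(-4.6309e+8, Mul(-1.7823e+6, I))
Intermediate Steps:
Function('j')(O) = Add(-38, Mul(2, O)) (Function('j')(O) = Add(-8, Add(Add(-30, O), O)) = Add(-8, Add(-30, Mul(2, O))) = Add(-38, Mul(2, O)))
Mul(Add(Function('j')(-124), -22167), Add(Pow(Add(-24376, 18075), Rational(1, 2)), 20625)) = Mul(Add(Add(-38, Mul(2, -124)), -22167), Add(Pow(Add(-24376, 18075), Rational(1, 2)), 20625)) = Mul(Add(Add(-38, -248), -22167), Add(Pow(-6301, Rational(1, 2)), 20625)) = Mul(Add(-286, -22167), Add(Mul(I, Pow(6301, Rational(1, 2))), 20625)) = Mul(-22453, Add(20625, Mul(I, Pow(6301, Rational(1, 2))))) = Add(-463093125, Mul(-22453, I, Pow(6301, Rational(1, 2))))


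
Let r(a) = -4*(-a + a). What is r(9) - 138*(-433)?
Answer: 59754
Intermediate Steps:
r(a) = 0 (r(a) = -4*0 = 0)
r(9) - 138*(-433) = 0 - 138*(-433) = 0 + 59754 = 59754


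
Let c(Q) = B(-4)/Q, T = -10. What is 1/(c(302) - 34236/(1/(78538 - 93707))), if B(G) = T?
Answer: 151/78418208479 ≈ 1.9256e-9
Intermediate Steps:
B(G) = -10
c(Q) = -10/Q
1/(c(302) - 34236/(1/(78538 - 93707))) = 1/(-10/302 - 34236/(1/(78538 - 93707))) = 1/(-10*1/302 - 34236/(1/(-15169))) = 1/(-5/151 - 34236/(-1/15169)) = 1/(-5/151 - 34236*(-15169)) = 1/(-5/151 + 519325884) = 1/(78418208479/151) = 151/78418208479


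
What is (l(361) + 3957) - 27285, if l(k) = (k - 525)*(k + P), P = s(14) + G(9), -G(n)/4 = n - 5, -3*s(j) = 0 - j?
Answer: -242020/3 ≈ -80673.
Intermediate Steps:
s(j) = j/3 (s(j) = -(0 - j)/3 = -(-1)*j/3 = j/3)
G(n) = 20 - 4*n (G(n) = -4*(n - 5) = -4*(-5 + n) = 20 - 4*n)
P = -34/3 (P = (⅓)*14 + (20 - 4*9) = 14/3 + (20 - 36) = 14/3 - 16 = -34/3 ≈ -11.333)
l(k) = (-525 + k)*(-34/3 + k) (l(k) = (k - 525)*(k - 34/3) = (-525 + k)*(-34/3 + k))
(l(361) + 3957) - 27285 = ((5950 + 361² - 1609/3*361) + 3957) - 27285 = ((5950 + 130321 - 580849/3) + 3957) - 27285 = (-172036/3 + 3957) - 27285 = -160165/3 - 27285 = -242020/3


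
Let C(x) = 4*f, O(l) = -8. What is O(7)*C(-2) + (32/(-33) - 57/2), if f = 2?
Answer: -6169/66 ≈ -93.470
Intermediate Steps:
C(x) = 8 (C(x) = 4*2 = 8)
O(7)*C(-2) + (32/(-33) - 57/2) = -8*8 + (32/(-33) - 57/2) = -64 + (32*(-1/33) - 57*½) = -64 + (-32/33 - 57/2) = -64 - 1945/66 = -6169/66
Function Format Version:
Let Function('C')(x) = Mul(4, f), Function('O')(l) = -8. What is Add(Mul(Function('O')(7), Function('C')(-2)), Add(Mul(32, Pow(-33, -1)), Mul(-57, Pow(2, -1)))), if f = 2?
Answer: Rational(-6169, 66) ≈ -93.470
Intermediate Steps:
Function('C')(x) = 8 (Function('C')(x) = Mul(4, 2) = 8)
Add(Mul(Function('O')(7), Function('C')(-2)), Add(Mul(32, Pow(-33, -1)), Mul(-57, Pow(2, -1)))) = Add(Mul(-8, 8), Add(Mul(32, Pow(-33, -1)), Mul(-57, Pow(2, -1)))) = Add(-64, Add(Mul(32, Rational(-1, 33)), Mul(-57, Rational(1, 2)))) = Add(-64, Add(Rational(-32, 33), Rational(-57, 2))) = Add(-64, Rational(-1945, 66)) = Rational(-6169, 66)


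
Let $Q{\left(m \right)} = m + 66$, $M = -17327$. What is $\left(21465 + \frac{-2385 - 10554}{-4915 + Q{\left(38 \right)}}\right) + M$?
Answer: $\frac{19920857}{4811} \approx 4140.7$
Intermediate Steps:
$Q{\left(m \right)} = 66 + m$
$\left(21465 + \frac{-2385 - 10554}{-4915 + Q{\left(38 \right)}}\right) + M = \left(21465 + \frac{-2385 - 10554}{-4915 + \left(66 + 38\right)}\right) - 17327 = \left(21465 - \frac{12939}{-4915 + 104}\right) - 17327 = \left(21465 - \frac{12939}{-4811}\right) - 17327 = \left(21465 - - \frac{12939}{4811}\right) - 17327 = \left(21465 + \frac{12939}{4811}\right) - 17327 = \frac{103281054}{4811} - 17327 = \frac{19920857}{4811}$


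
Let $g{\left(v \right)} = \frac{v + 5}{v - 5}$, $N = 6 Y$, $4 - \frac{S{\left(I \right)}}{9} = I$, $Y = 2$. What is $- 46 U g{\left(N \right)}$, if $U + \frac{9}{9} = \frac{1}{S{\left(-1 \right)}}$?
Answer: $\frac{34408}{315} \approx 109.23$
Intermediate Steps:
$S{\left(I \right)} = 36 - 9 I$
$N = 12$ ($N = 6 \cdot 2 = 12$)
$U = - \frac{44}{45}$ ($U = -1 + \frac{1}{36 - -9} = -1 + \frac{1}{36 + 9} = -1 + \frac{1}{45} = - \frac{44}{45} \approx -0.97778$)
$g{\left(v \right)} = \frac{5 + v}{-5 + v}$
$- 46 U g{\left(N \right)} = \left(-46\right) \left(- \frac{44}{45}\right) \frac{5 + 12}{-5 + 12} = \frac{2024 \cdot \frac{1}{7} \cdot 17}{45} = \frac{2024}{45} \cdot \frac{17}{7} = \frac{34408}{315}$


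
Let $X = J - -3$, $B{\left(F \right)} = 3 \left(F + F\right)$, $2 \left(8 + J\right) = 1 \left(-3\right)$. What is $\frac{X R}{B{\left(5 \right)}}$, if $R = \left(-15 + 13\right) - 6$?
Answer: $\frac{26}{15} \approx 1.7333$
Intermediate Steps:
$J = - \frac{19}{2}$ ($J = -8 + \frac{1 \left(-3\right)}{2} = -8 + \frac{1}{2} \left(-3\right) = -8 - \frac{3}{2} = - \frac{19}{2} \approx -9.5$)
$B{\left(F \right)} = 6 F$ ($B{\left(F \right)} = 3 \cdot 2 F = 6 F$)
$R = -8$ ($R = -2 - 6 = -8$)
$X = - \frac{13}{2}$ ($X = - \frac{19}{2} - -3 = - \frac{19}{2} + 3 = - \frac{13}{2} \approx -6.5$)
$\frac{X R}{B{\left(5 \right)}} = \frac{\left(- \frac{13}{2}\right) \left(-8\right)}{6 \cdot 5} = \frac{52}{30} = 52 \cdot \frac{1}{30} = \frac{26}{15}$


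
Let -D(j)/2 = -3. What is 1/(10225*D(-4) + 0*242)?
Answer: 1/61350 ≈ 1.6300e-5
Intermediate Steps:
D(j) = 6 (D(j) = -2*(-3) = 6)
1/(10225*D(-4) + 0*242) = 1/(10225*6 + 0*242) = 1/(61350 + 0) = 1/61350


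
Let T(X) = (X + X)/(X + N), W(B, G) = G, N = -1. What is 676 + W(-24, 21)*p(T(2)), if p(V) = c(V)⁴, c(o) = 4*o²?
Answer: 352322212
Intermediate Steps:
T(X) = 2*X/(-1 + X) (T(X) = (X + X)/(X - 1) = (2*X)/(-1 + X) = 2*X/(-1 + X))
p(V) = 256*V⁸ (p(V) = (4*V²)⁴ = 256*V⁸)
676 + W(-24, 21)*p(T(2)) = 676 + 21*(256*(2*2/(-1 + 2))⁸) = 676 + 21*(256*(2*2/1)⁸) = 676 + 21*(256*(2*2*1)⁸) = 676 + 21*(256*4⁸) = 676 + 21*(256*65536) = 676 + 21*16777216 = 676 + 352321536 = 352322212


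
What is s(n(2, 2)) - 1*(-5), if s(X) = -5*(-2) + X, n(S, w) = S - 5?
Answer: 12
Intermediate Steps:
n(S, w) = -5 + S
s(X) = 10 + X
s(n(2, 2)) - 1*(-5) = (10 + (-5 + 2)) - 1*(-5) = (10 - 3) + 5 = 7 + 5 = 12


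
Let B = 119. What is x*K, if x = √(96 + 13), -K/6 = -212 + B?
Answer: 558*√109 ≈ 5825.7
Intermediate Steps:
K = 558 (K = -6*(-212 + 119) = -6*(-93) = 558)
x = √109 ≈ 10.440
x*K = √109*558 = 558*√109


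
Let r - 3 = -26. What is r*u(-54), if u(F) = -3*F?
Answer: -3726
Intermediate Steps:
r = -23 (r = 3 - 26 = -23)
r*u(-54) = -(-69)*(-54) = -23*162 = -3726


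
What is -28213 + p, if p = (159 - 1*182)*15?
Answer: -28558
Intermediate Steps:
p = -345 (p = (159 - 182)*15 = -23*15 = -345)
-28213 + p = -28213 - 345 = -28558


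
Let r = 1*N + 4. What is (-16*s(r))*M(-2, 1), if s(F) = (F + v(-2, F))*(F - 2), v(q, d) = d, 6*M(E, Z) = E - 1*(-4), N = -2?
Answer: 0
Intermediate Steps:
M(E, Z) = ⅔ + E/6 (M(E, Z) = (E - 1*(-4))/6 = (E + 4)/6 = (4 + E)/6 = ⅔ + E/6)
r = 2 (r = 1*(-2) + 4 = -2 + 4 = 2)
s(F) = 2*F*(-2 + F) (s(F) = (F + F)*(F - 2) = (2*F)*(-2 + F) = 2*F*(-2 + F))
(-16*s(r))*M(-2, 1) = (-32*2*(-2 + 2))*(⅔ + (⅙)*(-2)) = (-32*2*0)*(⅔ - ⅓) = -16*0*(⅓) = 0*(⅓) = 0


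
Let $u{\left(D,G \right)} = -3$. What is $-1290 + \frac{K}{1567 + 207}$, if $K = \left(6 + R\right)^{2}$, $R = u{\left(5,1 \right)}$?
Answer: $- \frac{2288451}{1774} \approx -1290.0$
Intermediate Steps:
$R = -3$
$K = 9$ ($K = \left(6 - 3\right)^{2} = 3^{2} = 9$)
$-1290 + \frac{K}{1567 + 207} = -1290 + \frac{1}{1567 + 207} \cdot 9 = -1290 + \frac{1}{1774} \cdot 9 = -1290 + \frac{9}{1774} = - \frac{2288451}{1774}$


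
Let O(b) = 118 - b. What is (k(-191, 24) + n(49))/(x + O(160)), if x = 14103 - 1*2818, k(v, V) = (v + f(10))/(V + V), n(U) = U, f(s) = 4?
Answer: 2165/539664 ≈ 0.0040118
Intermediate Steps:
k(v, V) = (4 + v)/(2*V) (k(v, V) = (v + 4)/(V + V) = (4 + v)/((2*V)) = (4 + v)*(1/(2*V)) = (4 + v)/(2*V))
x = 11285 (x = 14103 - 2818 = 11285)
(k(-191, 24) + n(49))/(x + O(160)) = ((½)*(4 - 191)/24 + 49)/(11285 + (118 - 1*160)) = ((½)*(1/24)*(-187) + 49)/(11285 + (118 - 160)) = (-187/48 + 49)/(11285 - 42) = (2165/48)/11243 = (2165/48)*(1/11243) = 2165/539664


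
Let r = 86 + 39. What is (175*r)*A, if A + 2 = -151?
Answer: -3346875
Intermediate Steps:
A = -153 (A = -2 - 151 = -153)
r = 125
(175*r)*A = (175*125)*(-153) = 21875*(-153) = -3346875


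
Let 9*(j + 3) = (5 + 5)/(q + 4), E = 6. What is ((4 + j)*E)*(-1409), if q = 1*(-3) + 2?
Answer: -104266/9 ≈ -11585.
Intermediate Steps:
q = -1 (q = -3 + 2 = -1)
j = -71/27 (j = -3 + ((5 + 5)/(-1 + 4))/9 = -3 + (10/3)/9 = -3 + (10*(⅓))/9 = -3 + (⅑)*(10/3) = -3 + 10/27 = -71/27 ≈ -2.6296)
((4 + j)*E)*(-1409) = ((4 - 71/27)*6)*(-1409) = ((37/27)*6)*(-1409) = (74/9)*(-1409) = -104266/9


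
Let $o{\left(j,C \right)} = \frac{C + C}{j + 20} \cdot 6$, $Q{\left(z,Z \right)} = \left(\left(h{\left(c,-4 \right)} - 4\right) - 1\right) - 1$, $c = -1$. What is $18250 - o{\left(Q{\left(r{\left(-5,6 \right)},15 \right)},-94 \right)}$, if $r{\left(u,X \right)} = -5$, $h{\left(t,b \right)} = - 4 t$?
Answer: $\frac{54938}{3} \approx 18313.0$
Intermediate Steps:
$Q{\left(z,Z \right)} = -2$ ($Q{\left(z,Z \right)} = \left(\left(\left(-4\right) \left(-1\right) - 4\right) - 1\right) - 1 = \left(\left(4 - 4\right) - 1\right) - 1 = \left(0 - 1\right) - 1 = -1 - 1 = -2$)
$o{\left(j,C \right)} = \frac{12 C}{20 + j}$ ($o{\left(j,C \right)} = \frac{2 C}{20 + j} 6 = \frac{12 C}{20 + j}$)
$18250 - o{\left(Q{\left(r{\left(-5,6 \right)},15 \right)},-94 \right)} = 18250 - 12 \left(-94\right) \frac{1}{20 - 2} = 18250 - 12 \left(-94\right) \frac{1}{18} = 18250 - - \frac{188}{3} = 18250 + \frac{188}{3} = \frac{54938}{3}$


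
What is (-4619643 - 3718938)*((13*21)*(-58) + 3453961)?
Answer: -28669100477787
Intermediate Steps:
(-4619643 - 3718938)*((13*21)*(-58) + 3453961) = -8338581*(273*(-58) + 3453961) = -8338581*(-15834 + 3453961) = -8338581*3438127 = -28669100477787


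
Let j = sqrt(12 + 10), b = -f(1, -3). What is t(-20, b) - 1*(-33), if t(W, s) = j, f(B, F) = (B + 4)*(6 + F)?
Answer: 33 + sqrt(22) ≈ 37.690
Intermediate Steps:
f(B, F) = (4 + B)*(6 + F)
b = -15 (b = -(24 + 4*(-3) + 6*1 + 1*(-3)) = -(24 - 12 + 6 - 3) = -1*15 = -15)
j = sqrt(22) ≈ 4.6904
t(W, s) = sqrt(22)
t(-20, b) - 1*(-33) = sqrt(22) - 1*(-33) = sqrt(22) + 33 = 33 + sqrt(22)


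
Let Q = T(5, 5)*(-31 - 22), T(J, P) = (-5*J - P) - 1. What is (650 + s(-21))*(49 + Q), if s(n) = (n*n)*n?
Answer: -14569812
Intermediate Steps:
T(J, P) = -1 - P - 5*J (T(J, P) = (-P - 5*J) - 1 = -1 - P - 5*J)
s(n) = n**3 (s(n) = n**2*n = n**3)
Q = 1643 (Q = (-1 - 1*5 - 5*5)*(-31 - 22) = (-1 - 5 - 25)*(-53) = -31*(-53) = 1643)
(650 + s(-21))*(49 + Q) = (650 + (-21)**3)*(49 + 1643) = (650 - 9261)*1692 = -8611*1692 = -14569812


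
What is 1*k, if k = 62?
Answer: 62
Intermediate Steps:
1*k = 1*62 = 62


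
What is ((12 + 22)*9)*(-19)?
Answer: -5814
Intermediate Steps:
((12 + 22)*9)*(-19) = (34*9)*(-19) = 306*(-19) = -5814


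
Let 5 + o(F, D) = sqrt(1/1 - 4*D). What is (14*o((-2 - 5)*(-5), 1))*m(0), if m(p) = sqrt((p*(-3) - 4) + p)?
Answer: 28*I*(-5 + I*sqrt(3)) ≈ -48.497 - 140.0*I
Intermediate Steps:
m(p) = sqrt(-4 - 2*p) (m(p) = sqrt((-3*p - 4) + p) = sqrt((-4 - 3*p) + p) = sqrt(-4 - 2*p))
o(F, D) = -5 + sqrt(1 - 4*D) (o(F, D) = -5 + sqrt(1/1 - 4*D) = -5 + sqrt(1 - 4*D))
(14*o((-2 - 5)*(-5), 1))*m(0) = (14*(-5 + sqrt(1 - 4*1)))*sqrt(-4 - 2*0) = (14*(-5 + sqrt(1 - 4)))*sqrt(-4 + 0) = (14*(-5 + sqrt(-3)))*sqrt(-4) = (14*(-5 + I*sqrt(3)))*(2*I) = (-70 + 14*I*sqrt(3))*(2*I) = 2*I*(-70 + 14*I*sqrt(3))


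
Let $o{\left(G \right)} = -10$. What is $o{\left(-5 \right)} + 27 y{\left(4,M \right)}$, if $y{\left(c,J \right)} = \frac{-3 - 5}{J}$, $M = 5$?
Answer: $- \frac{266}{5} \approx -53.2$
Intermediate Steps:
$y{\left(c,J \right)} = - \frac{8}{J}$ ($y{\left(c,J \right)} = \frac{-3 - 5}{J} = - \frac{8}{J}$)
$o{\left(-5 \right)} + 27 y{\left(4,M \right)} = -10 + 27 \left(- \frac{8}{5}\right) = -10 - \frac{216}{5} = - \frac{266}{5}$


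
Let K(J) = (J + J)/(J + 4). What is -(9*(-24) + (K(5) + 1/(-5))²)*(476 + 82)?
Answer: 27014578/225 ≈ 1.2006e+5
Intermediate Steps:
K(J) = 2*J/(4 + J) (K(J) = (2*J)/(4 + J) = 2*J/(4 + J))
-(9*(-24) + (K(5) + 1/(-5))²)*(476 + 82) = -(9*(-24) + (2*5/(4 + 5) + 1/(-5))²)*(476 + 82) = -(-216 + (2*5/9 - ⅕)²)*558 = -(-216 + (2*5*(⅑) - ⅕)²)*558 = -(-216 + (10/9 - ⅕)²)*558 = -(-216 + (41/45)²)*558 = -(-216 + 1681/2025)*558 = -(-435719)*558/2025 = -1*(-27014578/225) = 27014578/225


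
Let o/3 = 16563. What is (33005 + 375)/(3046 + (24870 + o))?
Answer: 6676/15521 ≈ 0.43013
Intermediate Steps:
o = 49689 (o = 3*16563 = 49689)
(33005 + 375)/(3046 + (24870 + o)) = (33005 + 375)/(3046 + (24870 + 49689)) = 33380/(3046 + 74559) = 33380/77605 = 33380*(1/77605) = 6676/15521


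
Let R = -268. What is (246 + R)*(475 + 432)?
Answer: -19954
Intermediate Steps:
(246 + R)*(475 + 432) = (246 - 268)*(475 + 432) = -22*907 = -19954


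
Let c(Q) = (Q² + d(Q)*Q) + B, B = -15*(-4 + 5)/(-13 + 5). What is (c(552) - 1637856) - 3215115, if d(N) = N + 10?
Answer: -33904329/8 ≈ -4.2380e+6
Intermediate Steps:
d(N) = 10 + N
B = 15/8 (B = -15/(-8) = -15*(-1)/8 = -15*(-⅛) = 15/8 ≈ 1.8750)
c(Q) = 15/8 + Q² + Q*(10 + Q) (c(Q) = (Q² + (10 + Q)*Q) + 15/8 = (Q² + Q*(10 + Q)) + 15/8 = 15/8 + Q² + Q*(10 + Q))
(c(552) - 1637856) - 3215115 = ((15/8 + 2*552² + 10*552) - 1637856) - 3215115 = ((15/8 + 2*304704 + 5520) - 1637856) - 3215115 = ((15/8 + 609408 + 5520) - 1637856) - 3215115 = (4919439/8 - 1637856) - 3215115 = -8183409/8 - 3215115 = -33904329/8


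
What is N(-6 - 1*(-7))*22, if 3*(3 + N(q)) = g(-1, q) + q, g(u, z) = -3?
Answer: -242/3 ≈ -80.667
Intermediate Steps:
N(q) = -4 + q/3 (N(q) = -3 + (-3 + q)/3 = -3 + (-1 + q/3) = -4 + q/3)
N(-6 - 1*(-7))*22 = (-4 + (-6 - 1*(-7))/3)*22 = (-4 + (-6 + 7)/3)*22 = (-4 + (1/3)*1)*22 = (-4 + 1/3)*22 = -11/3*22 = -242/3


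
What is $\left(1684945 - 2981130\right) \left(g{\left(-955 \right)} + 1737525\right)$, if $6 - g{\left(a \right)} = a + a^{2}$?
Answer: $-1071246351285$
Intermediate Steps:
$g{\left(a \right)} = 6 - a - a^{2}$ ($g{\left(a \right)} = 6 - \left(a + a^{2}\right) = 6 - a - a^{2}$)
$\left(1684945 - 2981130\right) \left(g{\left(-955 \right)} + 1737525\right) = \left(1684945 - 2981130\right) \left(\left(6 - -955 - \left(-955\right)^{2}\right) + 1737525\right) = - 1296185 \left(\left(6 + 955 - 912025\right) + 1737525\right) = - 1296185 \left(-911064 + 1737525\right) = \left(-1296185\right) 826461 = -1071246351285$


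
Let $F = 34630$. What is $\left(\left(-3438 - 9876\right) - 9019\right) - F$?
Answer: $-56963$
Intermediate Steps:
$\left(\left(-3438 - 9876\right) - 9019\right) - F = \left(\left(-3438 - 9876\right) - 9019\right) - 34630 = \left(-13314 - 9019\right) - 34630 = -22333 - 34630 = -56963$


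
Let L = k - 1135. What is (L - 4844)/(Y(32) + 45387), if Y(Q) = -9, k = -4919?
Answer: -5449/22689 ≈ -0.24016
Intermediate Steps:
L = -6054 (L = -4919 - 1135 = -6054)
(L - 4844)/(Y(32) + 45387) = (-6054 - 4844)/(-9 + 45387) = -10898/45378 = -10898*1/45378 = -5449/22689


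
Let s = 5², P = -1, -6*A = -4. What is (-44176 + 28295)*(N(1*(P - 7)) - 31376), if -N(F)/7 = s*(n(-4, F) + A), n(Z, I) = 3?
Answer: 1525417693/3 ≈ 5.0847e+8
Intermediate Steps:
A = ⅔ (A = -⅙*(-4) = ⅔ ≈ 0.66667)
s = 25
N(F) = -1925/3 (N(F) = -175*(3 + ⅔) = -175*11/3 = -7*275/3 = -1925/3)
(-44176 + 28295)*(N(1*(P - 7)) - 31376) = (-44176 + 28295)*(-1925/3 - 31376) = -15881*(-96053/3) = 1525417693/3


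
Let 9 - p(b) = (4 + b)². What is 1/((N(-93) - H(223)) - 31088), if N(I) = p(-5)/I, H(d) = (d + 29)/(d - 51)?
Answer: -3999/124327115 ≈ -3.2165e-5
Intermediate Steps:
p(b) = 9 - (4 + b)²
H(d) = (29 + d)/(-51 + d)
N(I) = 8/I (N(I) = (9 - (4 - 5)²)/I = (9 - 1*(-1)²)/I = (9 - 1*1)/I = (9 - 1)/I = 8/I)
1/((N(-93) - H(223)) - 31088) = 1/((8/(-93) - (29 + 223)/(-51 + 223)) - 31088) = 1/((8*(-1/93) - 252/172) - 31088) = 1/((-8/93 - 252/172) - 31088) = 1/((-8/93 - 1*63/43) - 31088) = 1/((-8/93 - 63/43) - 31088) = 1/(-6203/3999 - 31088) = 1/(-124327115/3999) = -3999/124327115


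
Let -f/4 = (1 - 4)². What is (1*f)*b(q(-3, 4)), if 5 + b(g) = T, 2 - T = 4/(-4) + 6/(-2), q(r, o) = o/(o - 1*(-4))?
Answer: -36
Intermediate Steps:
q(r, o) = o/(4 + o) (q(r, o) = o/(o + 4) = o/(4 + o))
f = -36 (f = -4*(1 - 4)² = -4*(-3)² = -4*9 = -36)
T = 6 (T = 2 - (4/(-4) + 6/(-2)) = 2 - (4*(-¼) + 6*(-½)) = 2 - (-1 - 3) = 2 - 1*(-4) = 2 + 4 = 6)
b(g) = 1 (b(g) = -5 + 6 = 1)
(1*f)*b(q(-3, 4)) = (1*(-36))*1 = -36*1 = -36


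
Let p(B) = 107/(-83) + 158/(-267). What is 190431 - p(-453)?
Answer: 4220183074/22161 ≈ 1.9043e+5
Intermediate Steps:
p(B) = -41683/22161 (p(B) = 107*(-1/83) + 158*(-1/267) = -107/83 - 158/267 = -41683/22161)
190431 - p(-453) = 190431 - 1*(-41683/22161) = 190431 + 41683/22161 = 4220183074/22161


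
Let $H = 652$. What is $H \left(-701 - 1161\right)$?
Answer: $-1214024$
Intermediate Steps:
$H \left(-701 - 1161\right) = 652 \left(-701 - 1161\right) = 652 \left(-1862\right) = -1214024$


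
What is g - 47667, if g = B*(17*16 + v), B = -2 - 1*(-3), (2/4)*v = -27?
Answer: -47449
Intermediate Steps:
v = -54 (v = 2*(-27) = -54)
B = 1 (B = -2 + 3 = 1)
g = 218 (g = 1*(17*16 - 54) = 1*(272 - 54) = 1*218 = 218)
g - 47667 = 218 - 47667 = -47449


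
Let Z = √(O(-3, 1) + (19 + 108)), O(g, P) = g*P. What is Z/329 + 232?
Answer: 232 + 2*√31/329 ≈ 232.03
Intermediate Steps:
O(g, P) = P*g
Z = 2*√31 (Z = √(1*(-3) + (19 + 108)) = √(-3 + 127) = √124 = 2*√31 ≈ 11.136)
Z/329 + 232 = (2*√31)/329 + 232 = 2*√31/329 + 232 = 232 + 2*√31/329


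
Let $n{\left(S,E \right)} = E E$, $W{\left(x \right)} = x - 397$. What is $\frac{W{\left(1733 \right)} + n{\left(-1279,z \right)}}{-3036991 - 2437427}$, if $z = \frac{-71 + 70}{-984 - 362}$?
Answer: $- \frac{2420452577}{9918090681288} \approx -0.00024404$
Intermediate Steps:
$z = \frac{1}{1346}$ ($z = - \frac{1}{-1346} = \left(-1\right) \left(- \frac{1}{1346}\right) = \frac{1}{1346} \approx 0.00074294$)
$W{\left(x \right)} = -397 + x$
$n{\left(S,E \right)} = E^{2}$
$\frac{W{\left(1733 \right)} + n{\left(-1279,z \right)}}{-3036991 - 2437427} = \frac{\left(-397 + 1733\right) + \left(\frac{1}{1346}\right)^{2}}{-3036991 - 2437427} = \frac{1336 + \frac{1}{1811716}}{-5474418} = \frac{2420452577}{1811716} \left(- \frac{1}{5474418}\right) = - \frac{2420452577}{9918090681288}$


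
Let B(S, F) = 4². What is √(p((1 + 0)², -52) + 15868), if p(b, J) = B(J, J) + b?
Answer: 3*√1765 ≈ 126.04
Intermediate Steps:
B(S, F) = 16
p(b, J) = 16 + b
√(p((1 + 0)², -52) + 15868) = √((16 + (1 + 0)²) + 15868) = √((16 + 1²) + 15868) = √((16 + 1) + 15868) = √(17 + 15868) = √15885 = 3*√1765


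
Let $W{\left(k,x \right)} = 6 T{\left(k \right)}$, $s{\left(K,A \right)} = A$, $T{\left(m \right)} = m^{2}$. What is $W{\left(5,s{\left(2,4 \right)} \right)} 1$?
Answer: $150$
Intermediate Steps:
$W{\left(k,x \right)} = 6 k^{2}$
$W{\left(5,s{\left(2,4 \right)} \right)} 1 = 6 \cdot 5^{2} \cdot 1 = 6 \cdot 25 \cdot 1 = 150 \cdot 1 = 150$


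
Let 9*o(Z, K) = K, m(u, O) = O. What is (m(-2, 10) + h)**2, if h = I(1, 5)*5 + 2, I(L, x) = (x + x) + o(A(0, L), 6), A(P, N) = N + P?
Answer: 38416/9 ≈ 4268.4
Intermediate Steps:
o(Z, K) = K/9
I(L, x) = 2/3 + 2*x (I(L, x) = (x + x) + (1/9)*6 = 2*x + 2/3 = 2/3 + 2*x)
h = 166/3 (h = (2/3 + 2*5)*5 + 2 = (2/3 + 10)*5 + 2 = (32/3)*5 + 2 = 160/3 + 2 = 166/3 ≈ 55.333)
(m(-2, 10) + h)**2 = (10 + 166/3)**2 = (196/3)**2 = 38416/9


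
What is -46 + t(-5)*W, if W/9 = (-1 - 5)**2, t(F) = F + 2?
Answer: -1018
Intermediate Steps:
t(F) = 2 + F
W = 324 (W = 9*(-1 - 5)**2 = 9*(-6)**2 = 9*36 = 324)
-46 + t(-5)*W = -46 + (2 - 5)*324 = -46 - 3*324 = -46 - 972 = -1018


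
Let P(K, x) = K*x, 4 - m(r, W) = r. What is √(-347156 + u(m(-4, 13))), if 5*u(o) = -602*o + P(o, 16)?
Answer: 2*I*√2175585/5 ≈ 589.99*I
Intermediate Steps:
m(r, W) = 4 - r
u(o) = -586*o/5 (u(o) = (-602*o + o*16)/5 = (-602*o + 16*o)/5 = (-586*o)/5 = -586*o/5)
√(-347156 + u(m(-4, 13))) = √(-347156 - 586*(4 - 1*(-4))/5) = √(-347156 - 586*(4 + 4)/5) = √(-347156 - 586/5*8) = √(-347156 - 4688/5) = √(-1740468/5) = 2*I*√2175585/5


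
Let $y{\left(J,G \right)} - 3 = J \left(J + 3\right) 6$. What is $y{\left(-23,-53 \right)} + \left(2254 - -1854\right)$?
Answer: $6871$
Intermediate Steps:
$y{\left(J,G \right)} = 3 + 6 J \left(3 + J\right)$ ($y{\left(J,G \right)} = 3 + J \left(J + 3\right) 6 = 3 + J \left(3 + J\right) 6 = 3 + 6 J \left(3 + J\right)$)
$y{\left(-23,-53 \right)} + \left(2254 - -1854\right) = \left(3 + 6 \left(-23\right)^{2} + 18 \left(-23\right)\right) + \left(2254 - -1854\right) = \left(3 + 6 \cdot 529 - 414\right) + \left(2254 + 1854\right) = \left(3 + 3174 - 414\right) + 4108 = 2763 + 4108 = 6871$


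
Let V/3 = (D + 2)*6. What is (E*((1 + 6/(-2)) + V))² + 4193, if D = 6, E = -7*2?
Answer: 3956337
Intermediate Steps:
E = -14
V = 144 (V = 3*((6 + 2)*6) = 3*(8*6) = 3*48 = 144)
(E*((1 + 6/(-2)) + V))² + 4193 = (-14*((1 + 6/(-2)) + 144))² + 4193 = (-14*((1 + 6*(-½)) + 144))² + 4193 = (-14*((1 - 3) + 144))² + 4193 = (-14*(-2 + 144))² + 4193 = (-14*142)² + 4193 = (-1988)² + 4193 = 3952144 + 4193 = 3956337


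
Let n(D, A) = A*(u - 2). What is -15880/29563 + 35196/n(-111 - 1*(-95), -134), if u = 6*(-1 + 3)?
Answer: -265444637/9903605 ≈ -26.803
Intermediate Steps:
u = 12 (u = 6*2 = 12)
n(D, A) = 10*A (n(D, A) = A*(12 - 2) = A*10 = 10*A)
-15880/29563 + 35196/n(-111 - 1*(-95), -134) = -15880/29563 + 35196/((10*(-134))) = -15880*1/29563 + 35196/(-1340) = -15880/29563 + 35196*(-1/1340) = -15880/29563 - 8799/335 = -265444637/9903605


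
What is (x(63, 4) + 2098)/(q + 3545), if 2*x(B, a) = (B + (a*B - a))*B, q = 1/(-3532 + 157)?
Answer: 80287875/23928748 ≈ 3.3553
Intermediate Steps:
q = -1/3375 (q = 1/(-3375) = -1/3375 ≈ -0.00029630)
x(B, a) = B*(B - a + B*a)/2 (x(B, a) = ((B + (a*B - a))*B)/2 = ((B + (B*a - a))*B)/2 = ((B + (-a + B*a))*B)/2 = ((B - a + B*a)*B)/2 = (B*(B - a + B*a))/2 = B*(B - a + B*a)/2)
(x(63, 4) + 2098)/(q + 3545) = ((1/2)*63*(63 - 1*4 + 63*4) + 2098)/(-1/3375 + 3545) = ((1/2)*63*(63 - 4 + 252) + 2098)/(11964374/3375) = ((1/2)*63*311 + 2098)*(3375/11964374) = (19593/2 + 2098)*(3375/11964374) = (23789/2)*(3375/11964374) = 80287875/23928748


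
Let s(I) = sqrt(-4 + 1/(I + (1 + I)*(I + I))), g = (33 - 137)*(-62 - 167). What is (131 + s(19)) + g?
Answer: 23947 + I*sqrt(2426585)/779 ≈ 23947.0 + 1.9997*I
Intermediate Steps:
g = 23816 (g = -104*(-229) = 23816)
s(I) = sqrt(-4 + 1/(I + 2*I*(1 + I))) (s(I) = sqrt(-4 + 1/(I + (1 + I)*(2*I))) = sqrt(-4 + 1/(I + 2*I*(1 + I))))
(131 + s(19)) + g = (131 + sqrt((1 - 12*19 - 8*19**2)/(19*(3 + 2*19)))) + 23816 = (131 + sqrt((1 - 228 - 8*361)/(19*(3 + 38)))) + 23816 = (131 + sqrt((1/19)*(1 - 228 - 2888)/41)) + 23816 = (131 + sqrt((1/19)*(1/41)*(-3115))) + 23816 = (131 + sqrt(-3115/779)) + 23816 = (131 + I*sqrt(2426585)/779) + 23816 = 23947 + I*sqrt(2426585)/779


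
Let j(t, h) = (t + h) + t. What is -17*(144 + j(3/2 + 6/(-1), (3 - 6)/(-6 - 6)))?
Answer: -9197/4 ≈ -2299.3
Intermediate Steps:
j(t, h) = h + 2*t (j(t, h) = (h + t) + t = h + 2*t)
-17*(144 + j(3/2 + 6/(-1), (3 - 6)/(-6 - 6))) = -17*(144 + ((3 - 6)/(-6 - 6) + 2*(3/2 + 6/(-1)))) = -17*(144 + (-3/(-12) + 2*(3*(½) + 6*(-1)))) = -17*(144 + (-3*(-1/12) + 2*(3/2 - 6))) = -17*(144 + (¼ + 2*(-9/2))) = -17*(144 + (¼ - 9)) = -17*(144 - 35/4) = -17*541/4 = -9197/4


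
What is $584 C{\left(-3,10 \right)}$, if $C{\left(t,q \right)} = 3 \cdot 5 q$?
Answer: $87600$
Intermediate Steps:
$C{\left(t,q \right)} = 15 q$
$584 C{\left(-3,10 \right)} = 584 \cdot 15 \cdot 10 = 584 \cdot 150 = 87600$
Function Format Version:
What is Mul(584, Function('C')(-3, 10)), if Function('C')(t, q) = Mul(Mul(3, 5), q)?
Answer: 87600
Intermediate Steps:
Function('C')(t, q) = Mul(15, q)
Mul(584, Function('C')(-3, 10)) = Mul(584, Mul(15, 10)) = Mul(584, 150) = 87600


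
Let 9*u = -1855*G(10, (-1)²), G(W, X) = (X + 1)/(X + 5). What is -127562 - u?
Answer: -3442319/27 ≈ -1.2749e+5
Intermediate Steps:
G(W, X) = (1 + X)/(5 + X)
u = -1855/27 (u = (-1855*(1 + (-1)²)/(5 + (-1)²))/9 = (-1855*(1 + 1)/(5 + 1))/9 = (-1855*2/6)/9 = (-1855*⅓)/9 = (⅑)*(-1855/3) = -1855/27 ≈ -68.704)
-127562 - u = -127562 - 1*(-1855/27) = -127562 + 1855/27 = -3442319/27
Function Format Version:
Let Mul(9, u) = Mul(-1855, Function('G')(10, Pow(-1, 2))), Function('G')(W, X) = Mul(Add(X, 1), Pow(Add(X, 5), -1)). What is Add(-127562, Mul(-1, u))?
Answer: Rational(-3442319, 27) ≈ -1.2749e+5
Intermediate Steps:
Function('G')(W, X) = Mul(Pow(Add(5, X), -1), Add(1, X)) (Function('G')(W, X) = Mul(Add(1, X), Pow(Add(5, X), -1)) = Mul(Pow(Add(5, X), -1), Add(1, X)))
u = Rational(-1855, 27) (u = Mul(Rational(1, 9), Mul(-1855, Mul(Pow(Add(5, Pow(-1, 2)), -1), Add(1, Pow(-1, 2))))) = Mul(Rational(1, 9), Mul(-1855, Mul(Pow(Add(5, 1), -1), Add(1, 1)))) = Mul(Rational(1, 9), Mul(-1855, Mul(Pow(6, -1), 2))) = Mul(Rational(1, 9), Mul(-1855, Mul(Rational(1, 6), 2))) = Mul(Rational(1, 9), Mul(-1855, Rational(1, 3))) = Mul(Rational(1, 9), Rational(-1855, 3)) = Rational(-1855, 27) ≈ -68.704)
Add(-127562, Mul(-1, u)) = Add(-127562, Mul(-1, Rational(-1855, 27))) = Add(-127562, Rational(1855, 27)) = Rational(-3442319, 27)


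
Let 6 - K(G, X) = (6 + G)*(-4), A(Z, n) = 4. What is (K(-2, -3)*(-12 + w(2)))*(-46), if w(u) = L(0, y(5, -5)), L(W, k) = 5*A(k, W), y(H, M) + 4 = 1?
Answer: -8096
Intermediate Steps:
y(H, M) = -3 (y(H, M) = -4 + 1 = -3)
L(W, k) = 20 (L(W, k) = 5*4 = 20)
w(u) = 20
K(G, X) = 30 + 4*G (K(G, X) = 6 - (6 + G)*(-4) = 6 - (-24 - 4*G) = 6 + (24 + 4*G) = 30 + 4*G)
(K(-2, -3)*(-12 + w(2)))*(-46) = ((30 + 4*(-2))*(-12 + 20))*(-46) = ((30 - 8)*8)*(-46) = (22*8)*(-46) = 176*(-46) = -8096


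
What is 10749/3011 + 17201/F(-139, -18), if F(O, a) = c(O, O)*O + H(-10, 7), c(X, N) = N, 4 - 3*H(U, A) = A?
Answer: 259462891/58172520 ≈ 4.4602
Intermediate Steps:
H(U, A) = 4/3 - A/3
F(O, a) = -1 + O² (F(O, a) = O*O + (4/3 - ⅓*7) = O² + (4/3 - 7/3) = O² - 1 = -1 + O²)
10749/3011 + 17201/F(-139, -18) = 10749/3011 + 17201/(-1 + (-139)²) = 10749*(1/3011) + 17201/(-1 + 19321) = 10749/3011 + 17201/19320 = 259462891/58172520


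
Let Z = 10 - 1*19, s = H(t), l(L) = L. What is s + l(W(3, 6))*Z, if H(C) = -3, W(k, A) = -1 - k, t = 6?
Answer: 33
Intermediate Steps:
s = -3
Z = -9 (Z = 10 - 19 = -9)
s + l(W(3, 6))*Z = -3 + (-1 - 1*3)*(-9) = -3 + (-1 - 3)*(-9) = -3 - 4*(-9) = -3 + 36 = 33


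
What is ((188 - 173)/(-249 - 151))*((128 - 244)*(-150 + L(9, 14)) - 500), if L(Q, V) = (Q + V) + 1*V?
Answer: -2364/5 ≈ -472.80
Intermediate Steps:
L(Q, V) = Q + 2*V (L(Q, V) = (Q + V) + V = Q + 2*V)
((188 - 173)/(-249 - 151))*((128 - 244)*(-150 + L(9, 14)) - 500) = ((188 - 173)/(-249 - 151))*((128 - 244)*(-150 + (9 + 2*14)) - 500) = (15/(-400))*(-116*(-150 + (9 + 28)) - 500) = (15*(-1/400))*(-116*(-150 + 37) - 500) = -3*(-116*(-113) - 500)/80 = -3*(13108 - 500)/80 = -3/80*12608 = -2364/5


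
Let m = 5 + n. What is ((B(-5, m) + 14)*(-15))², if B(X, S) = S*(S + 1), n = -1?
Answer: 260100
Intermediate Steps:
m = 4 (m = 5 - 1 = 4)
B(X, S) = S*(1 + S)
((B(-5, m) + 14)*(-15))² = ((4*(1 + 4) + 14)*(-15))² = ((4*5 + 14)*(-15))² = ((20 + 14)*(-15))² = (34*(-15))² = (-510)² = 260100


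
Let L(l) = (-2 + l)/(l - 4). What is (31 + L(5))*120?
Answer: 4080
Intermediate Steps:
L(l) = (-2 + l)/(-4 + l)
(31 + L(5))*120 = (31 + (-2 + 5)/(-4 + 5))*120 = (31 + 3/1)*120 = (31 + 1*3)*120 = (31 + 3)*120 = 34*120 = 4080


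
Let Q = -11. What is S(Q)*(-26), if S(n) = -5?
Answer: 130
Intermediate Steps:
S(Q)*(-26) = -5*(-26) = 130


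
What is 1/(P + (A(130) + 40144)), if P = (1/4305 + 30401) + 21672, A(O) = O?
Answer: 4305/397553836 ≈ 1.0829e-5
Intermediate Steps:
P = 224174266/4305 (P = (1/4305 + 30401) + 21672 = 130876306/4305 + 21672 = 224174266/4305 ≈ 52073.)
1/(P + (A(130) + 40144)) = 1/(224174266/4305 + (130 + 40144)) = 1/(224174266/4305 + 40274) = 1/(397553836/4305) = 4305/397553836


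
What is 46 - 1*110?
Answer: -64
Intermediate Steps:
46 - 1*110 = 46 - 110 = -64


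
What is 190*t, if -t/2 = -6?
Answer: 2280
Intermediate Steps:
t = 12 (t = -2*(-6) = 12)
190*t = 190*12 = 2280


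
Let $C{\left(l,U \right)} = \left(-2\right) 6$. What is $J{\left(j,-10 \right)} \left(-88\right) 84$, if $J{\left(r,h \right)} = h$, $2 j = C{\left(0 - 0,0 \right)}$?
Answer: $73920$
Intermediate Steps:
$C{\left(l,U \right)} = -12$
$j = -6$ ($j = \frac{1}{2} \left(-12\right) = -6$)
$J{\left(j,-10 \right)} \left(-88\right) 84 = \left(-10\right) \left(-88\right) 84 = 880 \cdot 84 = 73920$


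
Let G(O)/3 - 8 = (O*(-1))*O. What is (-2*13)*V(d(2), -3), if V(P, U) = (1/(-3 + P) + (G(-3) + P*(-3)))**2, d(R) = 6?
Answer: -99944/9 ≈ -11105.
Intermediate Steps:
G(O) = 24 - 3*O**2 (G(O) = 24 + 3*((O*(-1))*O) = 24 + 3*((-O)*O) = 24 + 3*(-O**2) = 24 - 3*O**2)
V(P, U) = (-3 + 1/(-3 + P) - 3*P)**2 (V(P, U) = (1/(-3 + P) + ((24 - 3*(-3)**2) + P*(-3)))**2 = (1/(-3 + P) + ((24 - 3*9) - 3*P))**2 = (1/(-3 + P) + ((24 - 27) - 3*P))**2 = (1/(-3 + P) + (-3 - 3*P))**2 = (-3 + 1/(-3 + P) - 3*P)**2)
(-2*13)*V(d(2), -3) = (-2*13)*((10 - 3*6**2 + 6*6)**2/(-3 + 6)**2) = -26*(10 - 3*36 + 36)**2/3**2 = -26*(10 - 108 + 36)**2/9 = -26*(-62)**2/9 = -26*3844/9 = -99944/9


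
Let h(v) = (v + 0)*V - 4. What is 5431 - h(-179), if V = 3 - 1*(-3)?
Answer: 6509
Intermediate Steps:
V = 6 (V = 3 + 3 = 6)
h(v) = -4 + 6*v (h(v) = (v + 0)*6 - 4 = v*6 - 4 = 6*v - 4 = -4 + 6*v)
5431 - h(-179) = 5431 - (-4 + 6*(-179)) = 5431 - (-4 - 1074) = 5431 - 1*(-1078) = 5431 + 1078 = 6509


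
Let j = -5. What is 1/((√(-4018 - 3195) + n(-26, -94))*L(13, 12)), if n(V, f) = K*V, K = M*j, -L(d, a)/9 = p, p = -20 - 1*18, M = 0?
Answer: -I*√7213/2466846 ≈ -3.4428e-5*I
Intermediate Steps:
p = -38 (p = -20 - 18 = -38)
L(d, a) = 342 (L(d, a) = -9*(-38) = 342)
K = 0 (K = 0*(-5) = 0)
n(V, f) = 0 (n(V, f) = 0*V = 0)
1/((√(-4018 - 3195) + n(-26, -94))*L(13, 12)) = 1/((√(-4018 - 3195) + 0)*342) = (1/342)/(√(-7213) + 0) = (1/342)/(I*√7213 + 0) = (1/342)/(I*√7213) = -I*√7213/7213*(1/342) = -I*√7213/2466846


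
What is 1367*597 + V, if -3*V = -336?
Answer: 816211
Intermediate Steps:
V = 112 (V = -1/3*(-336) = 112)
1367*597 + V = 1367*597 + 112 = 816099 + 112 = 816211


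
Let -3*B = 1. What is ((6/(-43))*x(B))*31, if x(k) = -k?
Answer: -62/43 ≈ -1.4419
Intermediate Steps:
B = -⅓ (B = -⅓*1 = -⅓ ≈ -0.33333)
((6/(-43))*x(B))*31 = ((6/(-43))*(-1*(-⅓)))*31 = ((6*(-1/43))*(⅓))*31 = -6/43*⅓*31 = -2/43*31 = -62/43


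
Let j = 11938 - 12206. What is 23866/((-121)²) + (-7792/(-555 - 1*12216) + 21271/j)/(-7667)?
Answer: 5208440348981/3175195953996 ≈ 1.6404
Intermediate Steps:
j = -268
23866/((-121)²) + (-7792/(-555 - 1*12216) + 21271/j)/(-7667) = 23866/((-121)²) + (-7792/(-555 - 1*12216) + 21271/(-268))/(-7667) = 23866/14641 + (-7792/(-555 - 12216) + 21271*(-1/268))*(-1/7667) = 23866*(1/14641) + (-7792/(-12771) - 21271/268)*(-1/7667) = 23866/14641 + (-7792*(-1/12771) - 21271/268)*(-1/7667) = 23866/14641 + (7792/12771 - 21271/268)*(-1/7667) = 23866/14641 - 269563685/3422628*(-1/7667) = 23866/14641 + 269563685/26241288876 = 5208440348981/3175195953996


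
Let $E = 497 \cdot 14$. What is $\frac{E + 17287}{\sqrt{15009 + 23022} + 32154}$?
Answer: $\frac{51971582}{68922779} - \frac{4849 \sqrt{38031}}{206768337} \approx 0.74948$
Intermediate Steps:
$E = 6958$
$\frac{E + 17287}{\sqrt{15009 + 23022} + 32154} = \frac{6958 + 17287}{\sqrt{15009 + 23022} + 32154} = \frac{24245}{\sqrt{38031} + 32154} = \frac{24245}{32154 + \sqrt{38031}}$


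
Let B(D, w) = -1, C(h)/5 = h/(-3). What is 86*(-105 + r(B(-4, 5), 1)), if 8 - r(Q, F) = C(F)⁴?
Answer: -729452/81 ≈ -9005.6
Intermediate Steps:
C(h) = -5*h/3 (C(h) = 5*(h/(-3)) = 5*(h*(-⅓)) = 5*(-h/3) = -5*h/3)
r(Q, F) = 8 - 625*F⁴/81 (r(Q, F) = 8 - (-5*F/3)⁴ = 8 - 625*F⁴/81)
86*(-105 + r(B(-4, 5), 1)) = 86*(-105 + (8 - 625/81*1⁴)) = 86*(-105 + (8 - 625/81*1)) = 86*(-105 + (8 - 625/81)) = 86*(-105 + 23/81) = 86*(-8482/81) = -729452/81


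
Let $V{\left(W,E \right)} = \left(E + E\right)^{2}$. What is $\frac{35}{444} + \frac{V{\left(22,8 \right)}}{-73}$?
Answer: $- \frac{111109}{32412} \approx -3.428$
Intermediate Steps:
$V{\left(W,E \right)} = 4 E^{2}$ ($V{\left(W,E \right)} = \left(2 E\right)^{2} = 4 E^{2}$)
$\frac{35}{444} + \frac{V{\left(22,8 \right)}}{-73} = \frac{35}{444} + \frac{4 \cdot 8^{2}}{-73} = 35 \cdot \frac{1}{444} + 4 \cdot 64 \left(- \frac{1}{73}\right) = \frac{35}{444} + 256 \left(- \frac{1}{73}\right) = \frac{35}{444} - \frac{256}{73} = - \frac{111109}{32412}$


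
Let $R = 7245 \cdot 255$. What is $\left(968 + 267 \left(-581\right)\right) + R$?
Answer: $1693316$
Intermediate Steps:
$R = 1847475$
$\left(968 + 267 \left(-581\right)\right) + R = \left(968 + 267 \left(-581\right)\right) + 1847475 = \left(968 - 155127\right) + 1847475 = -154159 + 1847475 = 1693316$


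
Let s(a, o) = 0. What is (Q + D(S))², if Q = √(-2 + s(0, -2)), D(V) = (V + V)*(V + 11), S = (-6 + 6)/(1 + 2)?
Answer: -2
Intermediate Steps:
S = 0 (S = 0/3 = 0*(⅓) = 0)
D(V) = 2*V*(11 + V) (D(V) = (2*V)*(11 + V) = 2*V*(11 + V))
Q = I*√2 (Q = √(-2 + 0) = √(-2) = I*√2 ≈ 1.4142*I)
(Q + D(S))² = (I*√2 + 2*0*(11 + 0))² = (I*√2 + 2*0*11)² = (I*√2 + 0)² = (I*√2)² = -2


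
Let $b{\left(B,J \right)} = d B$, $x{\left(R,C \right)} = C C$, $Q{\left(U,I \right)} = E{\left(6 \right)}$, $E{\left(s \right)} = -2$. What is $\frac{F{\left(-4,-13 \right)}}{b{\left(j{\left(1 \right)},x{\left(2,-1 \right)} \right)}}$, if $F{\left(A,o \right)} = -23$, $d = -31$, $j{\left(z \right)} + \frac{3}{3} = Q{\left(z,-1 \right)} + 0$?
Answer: $- \frac{23}{93} \approx -0.24731$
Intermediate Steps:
$Q{\left(U,I \right)} = -2$
$j{\left(z \right)} = -3$ ($j{\left(z \right)} = -1 + \left(-2 + 0\right) = -1 - 2 = -3$)
$x{\left(R,C \right)} = C^{2}$
$b{\left(B,J \right)} = - 31 B$
$\frac{F{\left(-4,-13 \right)}}{b{\left(j{\left(1 \right)},x{\left(2,-1 \right)} \right)}} = - \frac{23}{\left(-31\right) \left(-3\right)} = - \frac{23}{93}$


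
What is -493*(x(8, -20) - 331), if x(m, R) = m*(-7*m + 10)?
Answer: 344607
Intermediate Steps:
x(m, R) = m*(10 - 7*m)
-493*(x(8, -20) - 331) = -493*(8*(10 - 7*8) - 331) = -493*(8*(10 - 56) - 331) = -493*(8*(-46) - 331) = -493*(-368 - 331) = -493*(-699) = 344607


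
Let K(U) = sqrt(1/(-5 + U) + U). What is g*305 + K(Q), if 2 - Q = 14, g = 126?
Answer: 38430 + I*sqrt(3485)/17 ≈ 38430.0 + 3.4726*I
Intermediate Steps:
Q = -12 (Q = 2 - 1*14 = 2 - 14 = -12)
K(U) = sqrt(U + 1/(-5 + U))
g*305 + K(Q) = 126*305 + sqrt((1 - 12*(-5 - 12))/(-5 - 12)) = 38430 + sqrt((1 - 12*(-17))/(-17)) = 38430 + sqrt(-(1 + 204)/17) = 38430 + sqrt(-1/17*205) = 38430 + sqrt(-205/17) = 38430 + I*sqrt(3485)/17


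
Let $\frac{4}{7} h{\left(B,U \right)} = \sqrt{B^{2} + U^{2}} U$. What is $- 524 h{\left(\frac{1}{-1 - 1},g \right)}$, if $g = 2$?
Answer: $- 917 \sqrt{17} \approx -3780.9$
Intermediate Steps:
$h{\left(B,U \right)} = \frac{7 U \sqrt{B^{2} + U^{2}}}{4}$ ($h{\left(B,U \right)} = \frac{7 \sqrt{B^{2} + U^{2}} U}{4} = \frac{7 U \sqrt{B^{2} + U^{2}}}{4}$)
$- 524 h{\left(\frac{1}{-1 - 1},g \right)} = - 524 \cdot \frac{7}{4} \cdot 2 \sqrt{\left(\frac{1}{-1 - 1}\right)^{2} + 2^{2}} = - 524 \cdot \frac{7}{4} \cdot 2 \sqrt{\left(\frac{1}{-2}\right)^{2} + 4} = - 524 \cdot \frac{7}{4} \cdot 2 \sqrt{\left(- \frac{1}{2}\right)^{2} + 4} = - 524 \cdot \frac{7}{4} \cdot 2 \sqrt{\frac{1}{4} + 4} = - 524 \cdot \frac{7}{4} \cdot 2 \sqrt{\frac{17}{4}} = - 524 \cdot \frac{7}{4} \cdot 2 \frac{\sqrt{17}}{2} = - 524 \frac{7 \sqrt{17}}{4} = - 917 \sqrt{17}$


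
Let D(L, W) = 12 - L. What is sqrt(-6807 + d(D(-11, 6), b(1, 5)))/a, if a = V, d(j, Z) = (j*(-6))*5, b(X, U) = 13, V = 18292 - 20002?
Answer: -7*I*sqrt(17)/570 ≈ -0.050635*I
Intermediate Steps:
V = -1710
d(j, Z) = -30*j (d(j, Z) = -6*j*5 = -30*j)
a = -1710
sqrt(-6807 + d(D(-11, 6), b(1, 5)))/a = sqrt(-6807 - 30*(12 - 1*(-11)))/(-1710) = sqrt(-6807 - 30*(12 + 11))*(-1/1710) = sqrt(-6807 - 30*23)*(-1/1710) = sqrt(-6807 - 690)*(-1/1710) = sqrt(-7497)*(-1/1710) = (21*I*sqrt(17))*(-1/1710) = -7*I*sqrt(17)/570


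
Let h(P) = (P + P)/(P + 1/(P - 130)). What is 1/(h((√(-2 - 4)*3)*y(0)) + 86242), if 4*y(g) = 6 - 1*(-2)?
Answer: 5*(-43*I + 156*√6)/(2*(-9271231*I + 33635160*√6)) ≈ 1.1595e-5 + 1.39e-13*I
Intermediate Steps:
y(g) = 2 (y(g) = (6 - 1*(-2))/4 = (6 + 2)/4 = (¼)*8 = 2)
h(P) = 2*P/(P + 1/(-130 + P)) (h(P) = (2*P)/(P + 1/(-130 + P)) = 2*P/(P + 1/(-130 + P)))
1/(h((√(-2 - 4)*3)*y(0)) + 86242) = 1/(2*((√(-2 - 4)*3)*2)*(-130 + (√(-2 - 4)*3)*2)/(1 + ((√(-2 - 4)*3)*2)² - 130*√(-2 - 4)*3*2) + 86242) = 1/(2*((√(-6)*3)*2)*(-130 + (√(-6)*3)*2)/(1 + ((√(-6)*3)*2)² - 130*√(-6)*3*2) + 86242) = 1/(2*(((I*√6)*3)*2)*(-130 + ((I*√6)*3)*2)/(1 + (((I*√6)*3)*2)² - 130*(I*√6)*3*2) + 86242) = 1/(2*((3*I*√6)*2)*(-130 + (3*I*√6)*2)/(1 + ((3*I*√6)*2)² - 130*3*I*√6*2) + 86242) = 1/(2*(6*I*√6)*(-130 + 6*I*√6)/(1 + (6*I*√6)² - 780*I*√6) + 86242) = 1/(2*(6*I*√6)*(-130 + 6*I*√6)/(1 - 216 - 780*I*√6) + 86242) = 1/(2*(6*I*√6)*(-130 + 6*I*√6)/(-215 - 780*I*√6) + 86242) = 1/(12*I*√6*(-130 + 6*I*√6)/(-215 - 780*I*√6) + 86242) = 1/(86242 + 12*I*√6*(-130 + 6*I*√6)/(-215 - 780*I*√6))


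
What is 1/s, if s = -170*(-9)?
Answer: 1/1530 ≈ 0.00065359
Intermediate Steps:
s = 1530
1/s = 1/1530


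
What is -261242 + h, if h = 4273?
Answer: -256969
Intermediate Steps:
-261242 + h = -261242 + 4273 = -256969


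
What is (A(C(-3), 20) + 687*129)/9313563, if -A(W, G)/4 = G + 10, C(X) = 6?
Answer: 29501/3104521 ≈ 0.0095026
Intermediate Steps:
A(W, G) = -40 - 4*G (A(W, G) = -4*(G + 10) = -4*(10 + G) = -40 - 4*G)
(A(C(-3), 20) + 687*129)/9313563 = ((-40 - 4*20) + 687*129)/9313563 = ((-40 - 80) + 88623)*(1/9313563) = (-120 + 88623)*(1/9313563) = 88503*(1/9313563) = 29501/3104521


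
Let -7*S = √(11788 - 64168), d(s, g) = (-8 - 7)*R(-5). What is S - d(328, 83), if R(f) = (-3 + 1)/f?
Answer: 6 - 6*I*√1455/7 ≈ 6.0 - 32.695*I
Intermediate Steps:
R(f) = -2/f
d(s, g) = -6 (d(s, g) = (-8 - 7)*(-2/(-5)) = -(-30)*(-1)/5 = -15*⅖ = -6)
S = -6*I*√1455/7 (S = -√(11788 - 64168)/7 = -6*I*√1455/7 ≈ -32.695*I)
S - d(328, 83) = -6*I*√1455/7 - 1*(-6) = -6*I*√1455/7 + 6 = 6 - 6*I*√1455/7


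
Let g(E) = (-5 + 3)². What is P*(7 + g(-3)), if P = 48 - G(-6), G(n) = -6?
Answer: 594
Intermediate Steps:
g(E) = 4 (g(E) = (-2)² = 4)
P = 54 (P = 48 - 1*(-6) = 48 + 6 = 54)
P*(7 + g(-3)) = 54*(7 + 4) = 54*11 = 594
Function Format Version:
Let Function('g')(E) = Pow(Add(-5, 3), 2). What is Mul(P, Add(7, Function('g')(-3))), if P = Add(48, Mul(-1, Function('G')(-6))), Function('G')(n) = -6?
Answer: 594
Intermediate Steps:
Function('g')(E) = 4 (Function('g')(E) = Pow(-2, 2) = 4)
P = 54 (P = Add(48, Mul(-1, -6)) = Add(48, 6) = 54)
Mul(P, Add(7, Function('g')(-3))) = Mul(54, Add(7, 4)) = Mul(54, 11) = 594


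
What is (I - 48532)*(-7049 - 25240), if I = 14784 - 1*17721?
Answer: 1661882541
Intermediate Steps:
I = -2937 (I = 14784 - 17721 = -2937)
(I - 48532)*(-7049 - 25240) = (-2937 - 48532)*(-7049 - 25240) = -51469*(-32289) = 1661882541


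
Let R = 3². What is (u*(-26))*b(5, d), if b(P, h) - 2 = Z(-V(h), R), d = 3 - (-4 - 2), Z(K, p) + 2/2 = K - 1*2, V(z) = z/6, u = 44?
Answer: 2860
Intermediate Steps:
V(z) = z/6 (V(z) = z*(⅙) = z/6)
R = 9
Z(K, p) = -3 + K (Z(K, p) = -1 + (K - 1*2) = -1 + (K - 2) = -1 + (-2 + K) = -3 + K)
d = 9 (d = 3 - 1*(-6) = 3 + 6 = 9)
b(P, h) = -1 - h/6 (b(P, h) = 2 + (-3 - h/6) = -1 - h/6)
(u*(-26))*b(5, d) = (44*(-26))*(-1 - ⅙*9) = -1144*(-1 - 3/2) = -1144*(-5/2) = 2860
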